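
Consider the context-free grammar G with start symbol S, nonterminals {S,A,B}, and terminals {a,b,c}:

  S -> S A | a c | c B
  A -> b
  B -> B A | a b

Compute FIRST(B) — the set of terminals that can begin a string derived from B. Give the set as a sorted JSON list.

FIRST sets, iterate to fixpoint:
[1]
  A via A→b: +{b}
  B via B→a b: +{a}
  S via S→a c: +{a}
  S via S→c B: +{c}
  FIRST(S)={a,c}  FIRST(A)={b}  FIRST(B)={a}
[2] — fixpoint
  FIRST(S)={a,c}  FIRST(A)={b}  FIRST(B)={a}

FIRST(B) = ["a"]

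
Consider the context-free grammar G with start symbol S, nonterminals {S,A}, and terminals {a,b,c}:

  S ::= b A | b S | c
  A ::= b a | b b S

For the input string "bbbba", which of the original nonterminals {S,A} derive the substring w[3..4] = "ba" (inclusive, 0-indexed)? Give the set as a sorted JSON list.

Convert to CNF:
  S -> T0 A | T0 S | c
  A -> T0 T1 | T0 X2
  T0 -> b
  T1 -> a
  X2 -> T0 S

CYK table (by increasing span) — only the sub-triangle for w[3..4]:
  T[3,3] 'b' = {T0}  orig:{}
  T[4,4] 'a' = {T1}  orig:{}
  T[3,4] 'ba' = {A}

Original NTs in T[3,4] deriving "ba": ["A"]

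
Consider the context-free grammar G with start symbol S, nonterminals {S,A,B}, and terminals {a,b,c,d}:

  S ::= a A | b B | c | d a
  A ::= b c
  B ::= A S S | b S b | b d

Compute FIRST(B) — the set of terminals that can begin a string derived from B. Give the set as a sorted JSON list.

Compute FIRST by fixpoint:
iter 1:
  A via A→b c: +{b}
  B via B→A S S: +{b}
  S via S→a A: +{a}
  S via S→b B: +{b}
  S via S→c: +{c}
  S via S→d a: +{d}
  FIRST(S)={a,b,c,d}  FIRST(A)={b}  FIRST(B)={b}
iter 2: done
  FIRST(S)={a,b,c,d}  FIRST(A)={b}  FIRST(B)={b}

FIRST(B) = ["b"]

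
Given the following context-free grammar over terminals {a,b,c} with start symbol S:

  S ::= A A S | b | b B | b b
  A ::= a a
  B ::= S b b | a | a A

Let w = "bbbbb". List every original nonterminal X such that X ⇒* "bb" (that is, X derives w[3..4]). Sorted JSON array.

CNF form of G:
  S -> A X3 | T1 B | T1 T1 | b
  A -> T0 T0
  B -> S X2 | T0 A | a
  T0 -> a
  T1 -> b
  X2 -> T1 T1
  X3 -> A S

CYK fill, restricted to cells inside w[3..4]:
  T[3,3] 'b' = {S,T1}  orig:{S}
  T[4,4] 'b' = {S,T1}  orig:{S}
  T[3,4] 'bb' = {S,X2}  orig:{S}

Original NTs in T[3,4] deriving "bb": ["S"]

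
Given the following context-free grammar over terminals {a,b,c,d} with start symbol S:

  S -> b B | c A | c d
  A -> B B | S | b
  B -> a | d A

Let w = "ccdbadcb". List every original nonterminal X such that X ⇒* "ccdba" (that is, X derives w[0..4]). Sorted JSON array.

Convert to CNF:
  S -> T0 B | T1 A | T1 T2
  A -> B B | T0 B | T1 A | T1 T2 | b
  B -> T2 A | a
  T0 -> b
  T1 -> c
  T2 -> d

CYK table (by increasing span), restricted to cells inside w[0..4]:
  T[0,0] 'c' = {T1}  orig:{}
  T[1,1] 'c' = {T1}  orig:{}
  T[2,2] 'd' = {T2}  orig:{}
  T[3,3] 'b' = {A,T0}  orig:{A}
  T[4,4] 'a' = {B}
  T[0,1] 'cc' = ∅
  T[1,2] 'cd' = {A,S}
  T[2,3] 'db' = {B}
  T[3,4] 'ba' = {A,S}
  T[0,2] 'ccd' = {A,S}
  T[1,3] 'cdb' = ∅
  T[2,4] 'dba' = {A,B}
  T[0,3] 'ccdb' = ∅
  T[1,4] 'cdba' = {A,S}
  T[0,4] 'ccdba' = {A,S}

Original NTs in T[0,4] deriving "ccdba": ["A", "S"]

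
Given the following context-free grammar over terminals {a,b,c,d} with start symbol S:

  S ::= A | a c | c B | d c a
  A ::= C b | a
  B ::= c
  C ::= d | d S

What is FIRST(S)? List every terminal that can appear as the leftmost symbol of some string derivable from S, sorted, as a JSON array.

FIRST sets, iterate to fixpoint:
round 1:
  A via A→a: +{a}
  B via B→c: +{c}
  C via C→d: +{d}
  S via S→A: +{a}
  S via S→c B: +{c}
  S via S→d c a: +{d}
  FIRST(S)={a,c,d}  FIRST(A)={a}  FIRST(B)={c}  FIRST(C)={d}
round 2:
  A via A→C b: +{d}
  FIRST(S)={a,c,d}  FIRST(A)={a,d}  FIRST(B)={c}  FIRST(C)={d}
round 3: — fixpoint
  FIRST(S)={a,c,d}  FIRST(A)={a,d}  FIRST(B)={c}  FIRST(C)={d}

FIRST(S) = ["a", "c", "d"]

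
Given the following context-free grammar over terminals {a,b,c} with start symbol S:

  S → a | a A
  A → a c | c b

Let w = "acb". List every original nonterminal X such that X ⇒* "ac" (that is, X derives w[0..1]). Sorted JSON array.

CNF form of G:
  S -> T0 A | a
  A -> T0 T1 | T1 T2
  T0 -> a
  T1 -> c
  T2 -> b

CYK fill (cells [i..j] with 0 ≤ i ≤ j ≤ 1 only):
  cell(0,0) a: {S,T0}  orig:{S}
  cell(1,1) c: {T1}  orig:{}
  cell(0,1) ac: {A}

Original NTs in T[0,1] deriving "ac": ["A"]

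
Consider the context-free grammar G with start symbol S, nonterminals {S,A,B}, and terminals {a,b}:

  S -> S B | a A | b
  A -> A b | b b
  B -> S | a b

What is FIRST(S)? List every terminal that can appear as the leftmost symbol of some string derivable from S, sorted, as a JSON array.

FIRST sets, iterate to fixpoint:
pass 1:
  A via A→b b: +{b}
  B via B→a b: +{a}
  S via S→a A: +{a}
  S via S→b: +{b}
  FIRST(S)={a,b}  FIRST(A)={b}  FIRST(B)={a}
pass 2:
  B via B→S: +{b}
  FIRST(S)={a,b}  FIRST(A)={b}  FIRST(B)={a,b}
pass 3: (stable)
  FIRST(S)={a,b}  FIRST(A)={b}  FIRST(B)={a,b}

FIRST(S) = ["a", "b"]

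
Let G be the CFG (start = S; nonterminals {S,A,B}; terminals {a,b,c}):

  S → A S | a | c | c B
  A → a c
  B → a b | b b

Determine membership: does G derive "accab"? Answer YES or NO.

CNF form of G:
  S -> A S | T1 B | a | c
  A -> T0 T1
  B -> T0 T2 | T2 T2
  T0 -> a
  T1 -> c
  T2 -> b

CYK table (by increasing span):
  cell(0,0) a: {S,T0}  orig:{S}
  cell(1,1) c: {S,T1}  orig:{S}
  cell(2,2) c: {S,T1}  orig:{S}
  cell(3,3) a: {S,T0}  orig:{S}
  cell(4,4) b: {T2}  orig:{}
  cell(0,1) ac: {A}
  cell(1,2) cc: ∅
  cell(2,3) ca: ∅
  cell(3,4) ab: {B}
  cell(0,2) acc: {S}
  cell(1,3) cca: ∅
  cell(2,4) cab: {S}
  cell(0,3) acca: ∅
  cell(1,4) ccab: ∅
  cell(0,4) accab: {S}

S ∈ T[0,4] ⇒ YES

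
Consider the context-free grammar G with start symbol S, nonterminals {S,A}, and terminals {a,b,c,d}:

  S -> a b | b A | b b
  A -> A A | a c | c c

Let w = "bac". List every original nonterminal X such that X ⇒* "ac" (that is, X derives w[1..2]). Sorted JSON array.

CNF form of G:
  S -> T0 T2 | T2 A | T2 T2
  A -> A A | T0 T1 | T1 T1
  T0 -> a
  T1 -> c
  T2 -> b

Fill CYK table bottom-up — only the sub-triangle for w[1..2]:
  cell(1,1) a: {T0}  orig:{}
  cell(2,2) c: {T1}  orig:{}
  cell(1,2) ac: {A}

Original NTs in T[1,2] deriving "ac": ["A"]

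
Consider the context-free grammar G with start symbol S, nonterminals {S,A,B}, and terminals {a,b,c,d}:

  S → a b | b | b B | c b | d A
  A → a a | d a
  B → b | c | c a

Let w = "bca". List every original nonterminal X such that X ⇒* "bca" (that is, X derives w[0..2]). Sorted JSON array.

CNF form of G:
  S -> T0 T3 | T1 A | T2 T3 | T3 B | b
  A -> T0 T0 | T1 T0
  B -> T2 T0 | b | c
  T0 -> a
  T1 -> d
  T2 -> c
  T3 -> b

CYK table (by increasing span) (cells [i..j] with 0 ≤ i ≤ j ≤ 2 only):
  cell(0,0) b: {B,S,T3}  orig:{B,S}
  cell(1,1) c: {B,T2}  orig:{B}
  cell(2,2) a: {T0}  orig:{}
  cell(0,1) bc: {S}
  cell(1,2) ca: {B}
  cell(0,2) bca: {S}

Original NTs in T[0,2] deriving "bca": ["S"]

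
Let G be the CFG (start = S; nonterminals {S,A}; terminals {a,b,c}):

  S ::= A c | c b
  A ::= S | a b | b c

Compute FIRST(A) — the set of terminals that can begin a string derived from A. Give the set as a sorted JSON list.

FIRST sets, iterate to fixpoint:
[1]
  A via A→a b: +{a}
  A via A→b c: +{b}
  S via S→A c: +{a,b}
  S via S→c b: +{c}
  FIRST[S]={a,b,c}  FIRST[A]={a,b}
[2]
  A via A→S: +{c}
  FIRST[S]={a,b,c}  FIRST[A]={a,b,c}
[3] done
  FIRST[S]={a,b,c}  FIRST[A]={a,b,c}

FIRST(A) = ["a", "b", "c"]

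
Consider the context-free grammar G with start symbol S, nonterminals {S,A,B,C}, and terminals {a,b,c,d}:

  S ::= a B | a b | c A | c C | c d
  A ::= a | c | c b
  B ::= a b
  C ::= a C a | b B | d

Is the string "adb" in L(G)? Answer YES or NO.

Convert to CNF:
  S -> T0 A | T0 C | T0 T3 | T2 B | T2 T1
  A -> T0 T1 | a | c
  B -> T2 T1
  C -> T1 B | T2 X4 | d
  T0 -> c
  T1 -> b
  T2 -> a
  T3 -> d
  X4 -> C T2

CYK fill:
  cell(0,0) a: {A,T2}  orig:{A}
  cell(1,1) d: {C,T3}  orig:{C}
  cell(2,2) b: {T1}  orig:{}
  cell(0,1) ad: ∅
  cell(1,2) db: ∅
  cell(0,2) adb: ∅

S ∉ T[0,2] ⇒ NO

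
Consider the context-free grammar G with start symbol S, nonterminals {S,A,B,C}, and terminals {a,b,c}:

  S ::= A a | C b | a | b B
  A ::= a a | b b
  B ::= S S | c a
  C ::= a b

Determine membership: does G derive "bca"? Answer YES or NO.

CNF form of G:
  S -> A T0 | C T1 | T1 B | a
  A -> T0 T0 | T1 T1
  B -> S S | T2 T0
  C -> T0 T1
  T0 -> a
  T1 -> b
  T2 -> c

CYK table (by increasing span):
  T[0,0] 'b' = {T1}  orig:{}
  T[1,1] 'c' = {T2}  orig:{}
  T[2,2] 'a' = {S,T0}  orig:{S}
  T[0,1] 'bc' = ∅
  T[1,2] 'ca' = {B}
  T[0,2] 'bca' = {S}

S ∈ T[0,2] ⇒ YES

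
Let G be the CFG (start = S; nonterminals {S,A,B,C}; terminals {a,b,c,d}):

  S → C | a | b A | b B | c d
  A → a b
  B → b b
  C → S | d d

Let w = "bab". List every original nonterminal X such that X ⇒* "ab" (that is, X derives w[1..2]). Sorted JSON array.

CNF form of G:
  S -> T1 A | T1 B | T2 T3 | T3 T3 | a
  A -> T0 T1
  B -> T1 T1
  C -> T1 A | T1 B | T2 T3 | T3 T3 | a
  T0 -> a
  T1 -> b
  T2 -> c
  T3 -> d

CYK table (by increasing span) (cells [i..j] with 1 ≤ i ≤ j ≤ 2 only):
  [1..1]={C,S,T0}  "a"  orig:{C,S}
  [2..2]={T1}  "b"  orig:{}
  [1..2]={A}  "ab"

Original NTs in T[1,2] deriving "ab": ["A"]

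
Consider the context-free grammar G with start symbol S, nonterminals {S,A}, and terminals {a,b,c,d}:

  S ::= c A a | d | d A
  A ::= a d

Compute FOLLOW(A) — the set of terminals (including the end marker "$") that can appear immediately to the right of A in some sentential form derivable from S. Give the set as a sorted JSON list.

Compute FIRST by fixpoint:
pass 1:
  A via A→a d: +{a}
  S via S→c A a: +{c}
  S via S→d: +{d}
  S: {c,d}  A: {a}
pass 2: (no change)
  S: {c,d}  A: {a}

Compute FOLLOW by fixpoint:
initialize: $ ∈ FOLLOW(S)
[1]
  S→c A a: FOLLOW(A) ⊇ FIRST(a) = {a}; new: +{a}
  S→d A: FOLLOW(A) ⊇ FOLLOW(S) ⊇ {$}; new: +{$}
  FOLLOW[S]={$}  FOLLOW[A]={$,a}
[2] done
  FOLLOW[S]={$}  FOLLOW[A]={$,a}

FOLLOW(A) = ["$", "a"]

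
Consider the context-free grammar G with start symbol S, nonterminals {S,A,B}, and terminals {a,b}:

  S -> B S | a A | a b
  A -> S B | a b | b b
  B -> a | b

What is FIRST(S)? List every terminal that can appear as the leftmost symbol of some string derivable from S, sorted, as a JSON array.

FIRST iteration:
round 1:
  A via A→a b: +{a}
  A via A→b b: +{b}
  B via B→a: +{a}
  B via B→b: +{b}
  S via S→B S: +{a,b}
  FIRST[S]={a,b}  FIRST[A]={a,b}  FIRST[B]={a,b}
round 2: (stable)
  FIRST[S]={a,b}  FIRST[A]={a,b}  FIRST[B]={a,b}

FIRST(S) = ["a", "b"]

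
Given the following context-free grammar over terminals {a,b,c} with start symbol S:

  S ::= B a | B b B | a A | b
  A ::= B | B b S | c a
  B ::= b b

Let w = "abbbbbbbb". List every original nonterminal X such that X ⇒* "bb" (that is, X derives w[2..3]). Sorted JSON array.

CNF form of G:
  S -> B T2 | B X4 | T2 A | b
  A -> B X3 | T0 T0 | T1 T2
  B -> T0 T0
  T0 -> b
  T1 -> c
  T2 -> a
  X3 -> T0 S
  X4 -> T0 B

CYK fill, restricted to cells inside w[2..3]:
  [2..2]={S,T0}  "b"  orig:{S}
  [3..3]={S,T0}  "b"  orig:{S}
  [2..3]={A,B,X3}  "bb"  orig:{A,B}

Original NTs in T[2,3] deriving "bb": ["A", "B"]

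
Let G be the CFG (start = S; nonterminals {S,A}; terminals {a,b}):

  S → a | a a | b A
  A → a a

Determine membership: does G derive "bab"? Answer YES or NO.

Convert to CNF:
  S -> T0 T0 | T1 A | a
  A -> T0 T0
  T0 -> a
  T1 -> b

Fill CYK table bottom-up:
  T[0,0] 'b' = {T1}  orig:{}
  T[1,1] 'a' = {S,T0}  orig:{S}
  T[2,2] 'b' = {T1}  orig:{}
  T[0,1] 'ba' = ∅
  T[1,2] 'ab' = ∅
  T[0,2] 'bab' = ∅

S ∉ T[0,2] ⇒ NO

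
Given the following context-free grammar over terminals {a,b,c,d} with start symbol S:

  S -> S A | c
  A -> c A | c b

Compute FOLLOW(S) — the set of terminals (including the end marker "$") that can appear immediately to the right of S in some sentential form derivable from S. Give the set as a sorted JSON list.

FIRST iteration:
pass 1:
  A via A→c A: +{c}
  S via S→c: +{c}
  FIRST(S)={c}  FIRST(A)={c}
pass 2: — fixpoint
  FIRST(S)={c}  FIRST(A)={c}

Compute FOLLOW by fixpoint:
FOLLOW(S) := {$}
[1]
  S→S A: FOLLOW(S) ⊇ FIRST(A) = {c}; new: +{c}
  S→S A: FOLLOW(A) ⊇ FOLLOW(S) ⊇ {$,c}; new: +{$,c}
  FOLLOW[S]={$,c}  FOLLOW[A]={$,c}
[2] — fixpoint
  FOLLOW[S]={$,c}  FOLLOW[A]={$,c}

FOLLOW(S) = ["$", "c"]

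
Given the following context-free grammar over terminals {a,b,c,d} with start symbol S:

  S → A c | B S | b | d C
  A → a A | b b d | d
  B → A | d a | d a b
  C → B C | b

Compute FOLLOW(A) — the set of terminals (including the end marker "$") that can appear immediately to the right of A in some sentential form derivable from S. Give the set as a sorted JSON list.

FIRST sets, iterate to fixpoint:
[1]
  A via A→a A: +{a}
  A via A→b b d: +{b}
  A via A→d: +{d}
  B via B→A: +{a,b,d}
  C via C→B C: +{a,b,d}
  S via S→A c: +{a,b,d}
  FIRST[S]={a,b,d}  FIRST[A]={a,b,d}  FIRST[B]={a,b,d}  FIRST[C]={a,b,d}
[2] (stable)
  FIRST[S]={a,b,d}  FIRST[A]={a,b,d}  FIRST[B]={a,b,d}  FIRST[C]={a,b,d}

FOLLOW sets:
seed FOLLOW(S) with $
iter 1:
  C→B C: FOLLOW(B) ⊇ FIRST(C) = {a,b,d}; new: +{a,b,d}
  S→A c: FOLLOW(A) ⊇ FIRST(c) = {c}; new: +{c}
  S→d C: FOLLOW(C) ⊇ FOLLOW(S) ⊇ {$}; new: +{$}
  FOLLOW(S)={$}  FOLLOW(A)={c}  FOLLOW(B)={a,b,d}  FOLLOW(C)={$}
iter 2:
  B→A: FOLLOW(A) ⊇ FOLLOW(B) ⊇ {a,b,d}; new: +{a,b,d}
  FOLLOW(S)={$}  FOLLOW(A)={a,b,c,d}  FOLLOW(B)={a,b,d}  FOLLOW(C)={$}
iter 3: (no change)
  FOLLOW(S)={$}  FOLLOW(A)={a,b,c,d}  FOLLOW(B)={a,b,d}  FOLLOW(C)={$}

FOLLOW(A) = ["a", "b", "c", "d"]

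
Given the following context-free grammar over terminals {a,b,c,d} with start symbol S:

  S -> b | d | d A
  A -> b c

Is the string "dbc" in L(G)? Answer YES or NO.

Convert to CNF:
  S -> T2 A | b | d
  A -> T0 T1
  T0 -> b
  T1 -> c
  T2 -> d

CYK fill:
  [0..0]={S,T2}  "d"  orig:{S}
  [1..1]={S,T0}  "b"  orig:{S}
  [2..2]={T1}  "c"  orig:{}
  [0..1]=∅  "db"
  [1..2]={A}  "bc"
  [0..2]={S}  "dbc"

S ∈ T[0,2] ⇒ YES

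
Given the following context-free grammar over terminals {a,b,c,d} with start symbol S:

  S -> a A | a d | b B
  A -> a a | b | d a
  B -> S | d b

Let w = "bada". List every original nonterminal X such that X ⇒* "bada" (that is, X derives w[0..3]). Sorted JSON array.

Convert to CNF:
  S -> T0 A | T0 T1 | T2 B
  A -> T0 T0 | T1 T0 | b
  B -> T0 A | T0 T1 | T1 T2 | T2 B
  T0 -> a
  T1 -> d
  T2 -> b

CYK fill — only the sub-triangle for w[0..3]:
  cell(0,0) b: {A,T2}  orig:{A}
  cell(1,1) a: {T0}  orig:{}
  cell(2,2) d: {T1}  orig:{}
  cell(3,3) a: {T0}  orig:{}
  cell(0,1) ba: ∅
  cell(1,2) ad: {B,S}
  cell(2,3) da: {A}
  cell(0,2) bad: {B,S}
  cell(1,3) ada: {B,S}
  cell(0,3) bada: {B,S}

Original NTs in T[0,3] deriving "bada": ["B", "S"]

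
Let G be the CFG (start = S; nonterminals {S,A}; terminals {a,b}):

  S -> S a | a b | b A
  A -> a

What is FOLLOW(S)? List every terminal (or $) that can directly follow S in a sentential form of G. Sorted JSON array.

FIRST iteration:
iter 1:
  A via A→a: +{a}
  S via S→a b: +{a}
  S via S→b A: +{b}
  FIRST[S]={a,b}  FIRST[A]={a}
iter 2: (no change)
  FIRST[S]={a,b}  FIRST[A]={a}

Compute FOLLOW by fixpoint:
initialize: $ ∈ FOLLOW(S)
iter 1:
  S→S a: FOLLOW(S) ⊇ FIRST(a) = {a}; new: +{a}
  S→b A: FOLLOW(A) ⊇ FOLLOW(S) ⊇ {$,a}; new: +{$,a}
  FOLLOW(S)={$,a}  FOLLOW(A)={$,a}
iter 2: — fixpoint
  FOLLOW(S)={$,a}  FOLLOW(A)={$,a}

FOLLOW(S) = ["$", "a"]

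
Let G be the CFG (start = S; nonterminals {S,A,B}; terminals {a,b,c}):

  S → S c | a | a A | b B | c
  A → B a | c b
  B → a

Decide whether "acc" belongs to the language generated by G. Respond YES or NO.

Convert to CNF:
  S -> S T1 | T0 A | T2 B | a | c
  A -> B T0 | T1 T2
  B -> a
  T0 -> a
  T1 -> c
  T2 -> b

Fill CYK table bottom-up:
  T[0,0] 'a' = {B,S,T0}  orig:{B,S}
  T[1,1] 'c' = {S,T1}  orig:{S}
  T[2,2] 'c' = {S,T1}  orig:{S}
  T[0,1] 'ac' = {S}
  T[1,2] 'cc' = {S}
  T[0,2] 'acc' = {S}

S ∈ T[0,2] ⇒ YES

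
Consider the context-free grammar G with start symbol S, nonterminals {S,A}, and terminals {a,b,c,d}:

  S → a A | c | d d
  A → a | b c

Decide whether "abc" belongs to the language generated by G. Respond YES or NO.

CNF form of G:
  S -> T2 A | T3 T3 | c
  A -> T0 T1 | a
  T0 -> b
  T1 -> c
  T2 -> a
  T3 -> d

CYK table (by increasing span):
  cell(0,0) a: {A,T2}  orig:{A}
  cell(1,1) b: {T0}  orig:{}
  cell(2,2) c: {S,T1}  orig:{S}
  cell(0,1) ab: ∅
  cell(1,2) bc: {A}
  cell(0,2) abc: {S}

S ∈ T[0,2] ⇒ YES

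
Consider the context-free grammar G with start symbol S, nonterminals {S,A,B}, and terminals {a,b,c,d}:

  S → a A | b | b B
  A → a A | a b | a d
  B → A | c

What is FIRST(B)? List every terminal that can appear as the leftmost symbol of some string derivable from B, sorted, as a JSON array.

FIRST sets, iterate to fixpoint:
iter 1:
  A via A→a A: +{a}
  B via B→A: +{a}
  B via B→c: +{c}
  S via S→a A: +{a}
  S via S→b: +{b}
  FIRST(S)={a,b}  FIRST(A)={a}  FIRST(B)={a,c}
iter 2: (stable)
  FIRST(S)={a,b}  FIRST(A)={a}  FIRST(B)={a,c}

FIRST(B) = ["a", "c"]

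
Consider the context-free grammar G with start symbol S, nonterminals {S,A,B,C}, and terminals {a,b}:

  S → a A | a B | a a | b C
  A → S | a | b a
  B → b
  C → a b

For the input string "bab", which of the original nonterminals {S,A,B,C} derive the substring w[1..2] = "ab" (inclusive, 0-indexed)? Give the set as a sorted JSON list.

CNF form of G:
  S -> T0 A | T0 B | T0 T0 | T1 C
  A -> T0 A | T0 B | T0 T0 | T1 C | T1 T0 | a
  B -> b
  C -> T0 T1
  T0 -> a
  T1 -> b

CYK fill — only the sub-triangle for w[1..2]:
  [1..1]={A,T0}  "a"  orig:{A}
  [2..2]={B,T1}  "b"  orig:{B}
  [1..2]={A,C,S}  "ab"

Original NTs in T[1,2] deriving "ab": ["A", "C", "S"]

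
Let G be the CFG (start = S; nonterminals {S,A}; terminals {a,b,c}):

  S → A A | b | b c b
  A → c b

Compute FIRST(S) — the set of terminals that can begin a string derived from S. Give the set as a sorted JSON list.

FIRST sets, iterate to fixpoint:
[1]
  A via A→c b: +{c}
  S via S→A A: +{c}
  S via S→b: +{b}
  FIRST(S)={b,c}  FIRST(A)={c}
[2] (stable)
  FIRST(S)={b,c}  FIRST(A)={c}

FIRST(S) = ["b", "c"]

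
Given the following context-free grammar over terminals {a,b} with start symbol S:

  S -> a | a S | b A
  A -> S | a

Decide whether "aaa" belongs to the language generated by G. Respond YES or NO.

CNF form of G:
  S -> T0 S | T1 A | a
  A -> T0 S | T1 A | a
  T0 -> a
  T1 -> b

Fill CYK table bottom-up:
  cell(0,0) a: {A,S,T0}  orig:{A,S}
  cell(1,1) a: {A,S,T0}  orig:{A,S}
  cell(2,2) a: {A,S,T0}  orig:{A,S}
  cell(0,1) aa: {A,S}
  cell(1,2) aa: {A,S}
  cell(0,2) aaa: {A,S}

S ∈ T[0,2] ⇒ YES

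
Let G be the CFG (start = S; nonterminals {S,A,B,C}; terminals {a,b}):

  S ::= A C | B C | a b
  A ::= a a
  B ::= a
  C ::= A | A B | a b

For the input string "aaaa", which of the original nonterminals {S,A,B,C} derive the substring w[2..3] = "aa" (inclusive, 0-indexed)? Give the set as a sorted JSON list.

Convert to CNF:
  S -> A C | B C | T0 T1
  A -> T0 T0
  B -> a
  C -> A B | T0 T0 | T0 T1
  T0 -> a
  T1 -> b

CYK table (by increasing span) (cells [i..j] with 2 ≤ i ≤ j ≤ 3 only):
  cell(2,2) a: {B,T0}  orig:{B}
  cell(3,3) a: {B,T0}  orig:{B}
  cell(2,3) aa: {A,C}

Original NTs in T[2,3] deriving "aa": ["A", "C"]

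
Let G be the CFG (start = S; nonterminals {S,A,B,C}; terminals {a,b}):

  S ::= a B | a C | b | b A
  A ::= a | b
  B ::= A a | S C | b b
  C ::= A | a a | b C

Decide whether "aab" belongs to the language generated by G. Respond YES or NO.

Convert to CNF:
  S -> T0 B | T0 C | T1 A | b
  A -> a | b
  B -> A T0 | S C | T1 T1
  C -> T0 T0 | T1 C | a | b
  T0 -> a
  T1 -> b

CYK fill:
  cell(0,0) a: {A,C,T0}  orig:{A,C}
  cell(1,1) a: {A,C,T0}  orig:{A,C}
  cell(2,2) b: {A,C,S,T1}  orig:{A,C,S}
  cell(0,1) aa: {B,C,S}
  cell(1,2) ab: {S}
  cell(0,2) aab: {B}

S ∉ T[0,2] ⇒ NO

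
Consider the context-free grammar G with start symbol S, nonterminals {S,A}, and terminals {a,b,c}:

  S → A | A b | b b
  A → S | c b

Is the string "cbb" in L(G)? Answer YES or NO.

Convert to CNF:
  S -> A T0 | T0 T0 | T1 T0
  A -> A T0 | T0 T0 | T1 T0
  T0 -> b
  T1 -> c

CYK table (by increasing span):
  T[0,0] 'c' = {T1}  orig:{}
  T[1,1] 'b' = {T0}  orig:{}
  T[2,2] 'b' = {T0}  orig:{}
  T[0,1] 'cb' = {A,S}
  T[1,2] 'bb' = {A,S}
  T[0,2] 'cbb' = {A,S}

S ∈ T[0,2] ⇒ YES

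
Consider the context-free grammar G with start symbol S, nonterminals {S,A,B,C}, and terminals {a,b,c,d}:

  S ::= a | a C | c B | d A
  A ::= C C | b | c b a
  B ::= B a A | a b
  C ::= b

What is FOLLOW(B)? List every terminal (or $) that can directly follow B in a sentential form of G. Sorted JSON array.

FIRST iteration:
pass 1:
  A via A→b: +{b}
  A via A→c b a: +{c}
  B via B→a b: +{a}
  C via C→b: +{b}
  S via S→a: +{a}
  S via S→c B: +{c}
  S via S→d A: +{d}
  FIRST(S)={a,c,d}  FIRST(A)={b,c}  FIRST(B)={a}  FIRST(C)={b}
pass 2: (no change)
  FIRST(S)={a,c,d}  FIRST(A)={b,c}  FIRST(B)={a}  FIRST(C)={b}

FOLLOW iteration:
seed FOLLOW(S) with $
round 1:
  A→C C: FOLLOW(C) ⊇ FIRST(C) = {b}; new: +{b}
  B→B a A: FOLLOW(B) ⊇ FIRST(a) = {a}; new: +{a}
  B→B a A: FOLLOW(A) ⊇ FOLLOW(B) ⊇ {a}; new: +{a}
  S→a C: FOLLOW(C) ⊇ FOLLOW(S) ⊇ {$}; new: +{$}
  S→c B: FOLLOW(B) ⊇ FOLLOW(S) ⊇ {$}; new: +{$}
  S→d A: FOLLOW(A) ⊇ FOLLOW(S) ⊇ {$}; new: +{$}
  FOLLOW[S]={$}  FOLLOW[A]={$,a}  FOLLOW[B]={$,a}  FOLLOW[C]={$,b}
round 2:
  A→C C: FOLLOW(C) ⊇ FOLLOW(A) ⊇ {$,a}; new: +{a}
  FOLLOW[S]={$}  FOLLOW[A]={$,a}  FOLLOW[B]={$,a}  FOLLOW[C]={$,a,b}
round 3: done
  FOLLOW[S]={$}  FOLLOW[A]={$,a}  FOLLOW[B]={$,a}  FOLLOW[C]={$,a,b}

FOLLOW(B) = ["$", "a"]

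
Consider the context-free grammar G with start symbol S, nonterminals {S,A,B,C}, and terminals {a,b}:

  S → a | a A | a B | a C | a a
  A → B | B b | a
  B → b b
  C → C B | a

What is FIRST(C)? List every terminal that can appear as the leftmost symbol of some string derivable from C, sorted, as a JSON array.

FIRST sets, iterate to fixpoint:
pass 1:
  A via A→a: +{a}
  B via B→b b: +{b}
  C via C→a: +{a}
  S via S→a: +{a}
  S: {a}  A: {a}  B: {b}  C: {a}
pass 2:
  A via A→B: +{b}
  S: {a}  A: {a,b}  B: {b}  C: {a}
pass 3: done
  S: {a}  A: {a,b}  B: {b}  C: {a}

FIRST(C) = ["a"]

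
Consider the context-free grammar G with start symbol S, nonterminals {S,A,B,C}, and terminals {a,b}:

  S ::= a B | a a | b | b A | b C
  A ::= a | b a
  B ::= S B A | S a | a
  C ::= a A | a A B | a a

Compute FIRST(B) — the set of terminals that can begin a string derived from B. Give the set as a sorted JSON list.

FIRST iteration:
iter 1:
  A via A→a: +{a}
  A via A→b a: +{b}
  B via B→a: +{a}
  C via C→a A: +{a}
  S via S→a B: +{a}
  S via S→b: +{b}
  FIRST(S)={a,b}  FIRST(A)={a,b}  FIRST(B)={a}  FIRST(C)={a}
iter 2:
  B via B→S B A: +{b}
  FIRST(S)={a,b}  FIRST(A)={a,b}  FIRST(B)={a,b}  FIRST(C)={a}
iter 3: (no change)
  FIRST(S)={a,b}  FIRST(A)={a,b}  FIRST(B)={a,b}  FIRST(C)={a}

FIRST(B) = ["a", "b"]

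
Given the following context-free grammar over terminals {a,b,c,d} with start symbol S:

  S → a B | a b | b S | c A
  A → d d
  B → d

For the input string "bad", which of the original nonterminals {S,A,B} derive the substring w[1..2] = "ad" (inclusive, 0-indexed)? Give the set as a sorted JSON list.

CNF form of G:
  S -> T1 B | T1 T2 | T2 S | T3 A
  A -> T0 T0
  B -> d
  T0 -> d
  T1 -> a
  T2 -> b
  T3 -> c

CYK table (by increasing span) — only the sub-triangle for w[1..2]:
  cell(1,1) a: {T1}  orig:{}
  cell(2,2) d: {B,T0}  orig:{B}
  cell(1,2) ad: {S}

Original NTs in T[1,2] deriving "ad": ["S"]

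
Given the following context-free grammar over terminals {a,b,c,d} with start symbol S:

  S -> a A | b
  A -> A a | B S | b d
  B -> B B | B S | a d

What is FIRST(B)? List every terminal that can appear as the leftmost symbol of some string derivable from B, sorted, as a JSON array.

FIRST sets, iterate to fixpoint:
pass 1:
  A via A→b d: +{b}
  B via B→a d: +{a}
  S via S→a A: +{a}
  S via S→b: +{b}
  S: {a,b}  A: {b}  B: {a}
pass 2:
  A via A→B S: +{a}
  S: {a,b}  A: {a,b}  B: {a}
pass 3: done
  S: {a,b}  A: {a,b}  B: {a}

FIRST(B) = ["a"]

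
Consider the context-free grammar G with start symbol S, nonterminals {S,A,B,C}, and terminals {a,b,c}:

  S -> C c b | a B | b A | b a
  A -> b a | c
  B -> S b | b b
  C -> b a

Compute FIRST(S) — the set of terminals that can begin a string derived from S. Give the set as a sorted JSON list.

FIRST iteration:
iter 1:
  A via A→b a: +{b}
  A via A→c: +{c}
  B via B→b b: +{b}
  C via C→b a: +{b}
  S via S→C c b: +{b}
  S via S→a B: +{a}
  FIRST[S]={a,b}  FIRST[A]={b,c}  FIRST[B]={b}  FIRST[C]={b}
iter 2:
  B via B→S b: +{a}
  FIRST[S]={a,b}  FIRST[A]={b,c}  FIRST[B]={a,b}  FIRST[C]={b}
iter 3: (no change)
  FIRST[S]={a,b}  FIRST[A]={b,c}  FIRST[B]={a,b}  FIRST[C]={b}

FIRST(S) = ["a", "b"]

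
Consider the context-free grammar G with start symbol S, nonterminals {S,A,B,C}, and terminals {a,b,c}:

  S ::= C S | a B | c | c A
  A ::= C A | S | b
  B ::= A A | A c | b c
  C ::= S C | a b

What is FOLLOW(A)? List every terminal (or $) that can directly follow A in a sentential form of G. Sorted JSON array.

FIRST sets, iterate to fixpoint:
pass 1:
  A via A→b: +{b}
  B via B→A A: +{b}
  C via C→a b: +{a}
  S via S→C S: +{a}
  S via S→c: +{c}
  FIRST[S]={a,c}  FIRST[A]={b}  FIRST[B]={b}  FIRST[C]={a}
pass 2:
  A via A→C A: +{a}
  A via A→S: +{c}
  B via B→A A: +{a,c}
  C via C→S C: +{c}
  FIRST[S]={a,c}  FIRST[A]={a,b,c}  FIRST[B]={a,b,c}  FIRST[C]={a,c}
pass 3: (no change)
  FIRST[S]={a,c}  FIRST[A]={a,b,c}  FIRST[B]={a,b,c}  FIRST[C]={a,c}

FOLLOW iteration:
FOLLOW(S) := {$}
iter 1:
  A→C A: FOLLOW(C) ⊇ FIRST(A) = {a,b,c}; new: +{a,b,c}
  B→A A: FOLLOW(A) ⊇ FIRST(A) = {a,b,c}; new: +{a,b,c}
  C→S C: FOLLOW(S) ⊇ FIRST(C) = {a,c}; new: +{a,c}
  S→a B: FOLLOW(B) ⊇ FOLLOW(S) ⊇ {$,a,c}; new: +{$,a,c}
  S→c A: FOLLOW(A) ⊇ FOLLOW(S) ⊇ {$,a,c}; new: +{$}
  S: {$,a,c}  A: {$,a,b,c}  B: {$,a,c}  C: {a,b,c}
iter 2:
  A→S: FOLLOW(S) ⊇ FOLLOW(A) ⊇ {$,a,b,c}; new: +{b}
  S→a B: FOLLOW(B) ⊇ FOLLOW(S) ⊇ {$,a,b,c}; new: +{b}
  S: {$,a,b,c}  A: {$,a,b,c}  B: {$,a,b,c}  C: {a,b,c}
iter 3: done
  S: {$,a,b,c}  A: {$,a,b,c}  B: {$,a,b,c}  C: {a,b,c}

FOLLOW(A) = ["$", "a", "b", "c"]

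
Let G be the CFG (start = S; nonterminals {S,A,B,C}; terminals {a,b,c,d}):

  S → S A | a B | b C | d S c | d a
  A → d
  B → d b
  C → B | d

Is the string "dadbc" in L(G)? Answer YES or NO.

CNF form of G:
  S -> S A | T0 T2 | T0 X4 | T1 C | T2 B
  A -> d
  B -> T0 T1
  C -> T0 T1 | d
  T0 -> d
  T1 -> b
  T2 -> a
  T3 -> c
  X4 -> S T3

CYK fill:
  T[0,0] 'd' = {A,C,T0}  orig:{A,C}
  T[1,1] 'a' = {T2}  orig:{}
  T[2,2] 'd' = {A,C,T0}  orig:{A,C}
  T[3,3] 'b' = {T1}  orig:{}
  T[4,4] 'c' = {T3}  orig:{}
  T[0,1] 'da' = {S}
  T[1,2] 'ad' = ∅
  T[2,3] 'db' = {B,C}
  T[3,4] 'bc' = ∅
  T[0,2] 'dad' = {S}
  T[1,3] 'adb' = {S}
  T[2,4] 'dbc' = ∅
  T[0,3] 'dadb' = ∅
  T[1,4] 'adbc' = {X4}  orig:{}
  T[0,4] 'dadbc' = {S}

S ∈ T[0,4] ⇒ YES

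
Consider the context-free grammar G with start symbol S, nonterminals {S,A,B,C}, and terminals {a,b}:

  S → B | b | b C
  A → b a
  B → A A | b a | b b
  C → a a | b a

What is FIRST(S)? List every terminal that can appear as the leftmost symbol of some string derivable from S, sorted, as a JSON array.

Compute FIRST by fixpoint:
[1]
  A via A→b a: +{b}
  B via B→A A: +{b}
  C via C→a a: +{a}
  C via C→b a: +{b}
  S via S→B: +{b}
  S: {b}  A: {b}  B: {b}  C: {a,b}
[2] (stable)
  S: {b}  A: {b}  B: {b}  C: {a,b}

FIRST(S) = ["b"]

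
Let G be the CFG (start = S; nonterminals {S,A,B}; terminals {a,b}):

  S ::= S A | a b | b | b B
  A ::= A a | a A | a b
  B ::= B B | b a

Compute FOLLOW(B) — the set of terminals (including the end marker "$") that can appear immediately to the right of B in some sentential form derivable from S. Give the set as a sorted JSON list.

Compute FIRST by fixpoint:
pass 1:
  A via A→a A: +{a}
  B via B→b a: +{b}
  S via S→a b: +{a}
  S via S→b: +{b}
  FIRST(S)={a,b}  FIRST(A)={a}  FIRST(B)={b}
pass 2: (stable)
  FIRST(S)={a,b}  FIRST(A)={a}  FIRST(B)={b}

FOLLOW iteration:
initialize: $ ∈ FOLLOW(S)
iter 1:
  A→A a: FOLLOW(A) ⊇ FIRST(a) = {a}; new: +{a}
  B→B B: FOLLOW(B) ⊇ FIRST(B) = {b}; new: +{b}
  S→S A: FOLLOW(S) ⊇ FIRST(A) = {a}; new: +{a}
  S→S A: FOLLOW(A) ⊇ FOLLOW(S) ⊇ {$,a}; new: +{$}
  S→b B: FOLLOW(B) ⊇ FOLLOW(S) ⊇ {$,a}; new: +{$,a}
  FOLLOW(S)={$,a}  FOLLOW(A)={$,a}  FOLLOW(B)={$,a,b}
iter 2: — fixpoint
  FOLLOW(S)={$,a}  FOLLOW(A)={$,a}  FOLLOW(B)={$,a,b}

FOLLOW(B) = ["$", "a", "b"]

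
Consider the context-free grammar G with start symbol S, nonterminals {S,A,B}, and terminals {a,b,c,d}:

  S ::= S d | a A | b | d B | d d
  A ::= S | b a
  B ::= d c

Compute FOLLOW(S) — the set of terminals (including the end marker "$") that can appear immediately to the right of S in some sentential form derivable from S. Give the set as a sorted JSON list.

Compute FIRST by fixpoint:
[1]
  A via A→b a: +{b}
  B via B→d c: +{d}
  S via S→a A: +{a}
  S via S→b: +{b}
  S via S→d B: +{d}
  S: {a,b,d}  A: {b}  B: {d}
[2]
  A via A→S: +{a,d}
  S: {a,b,d}  A: {a,b,d}  B: {d}
[3] (stable)
  S: {a,b,d}  A: {a,b,d}  B: {d}

FOLLOW sets:
seed FOLLOW(S) with $
pass 1:
  S→S d: FOLLOW(S) ⊇ FIRST(d) = {d}; new: +{d}
  S→a A: FOLLOW(A) ⊇ FOLLOW(S) ⊇ {$,d}; new: +{$,d}
  S→d B: FOLLOW(B) ⊇ FOLLOW(S) ⊇ {$,d}; new: +{$,d}
  S: {$,d}  A: {$,d}  B: {$,d}
pass 2: (stable)
  S: {$,d}  A: {$,d}  B: {$,d}

FOLLOW(S) = ["$", "d"]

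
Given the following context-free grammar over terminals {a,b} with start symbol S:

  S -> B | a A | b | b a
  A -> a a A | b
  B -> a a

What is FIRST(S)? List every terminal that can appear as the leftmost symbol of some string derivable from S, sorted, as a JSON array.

Compute FIRST by fixpoint:
pass 1:
  A via A→a a A: +{a}
  A via A→b: +{b}
  B via B→a a: +{a}
  S via S→B: +{a}
  S via S→b: +{b}
  FIRST(S)={a,b}  FIRST(A)={a,b}  FIRST(B)={a}
pass 2: done
  FIRST(S)={a,b}  FIRST(A)={a,b}  FIRST(B)={a}

FIRST(S) = ["a", "b"]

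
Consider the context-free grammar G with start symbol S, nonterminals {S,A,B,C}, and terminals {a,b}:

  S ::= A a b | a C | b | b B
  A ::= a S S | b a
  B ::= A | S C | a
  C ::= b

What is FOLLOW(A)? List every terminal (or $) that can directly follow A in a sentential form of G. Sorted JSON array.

FIRST sets, iterate to fixpoint:
iter 1:
  A via A→a S S: +{a}
  A via A→b a: +{b}
  B via B→A: +{a,b}
  C via C→b: +{b}
  S via S→A a b: +{a,b}
  FIRST(S)={a,b}  FIRST(A)={a,b}  FIRST(B)={a,b}  FIRST(C)={b}
iter 2: done
  FIRST(S)={a,b}  FIRST(A)={a,b}  FIRST(B)={a,b}  FIRST(C)={b}

FOLLOW iteration:
FOLLOW(S) := {$}
round 1:
  A→a S S: FOLLOW(S) ⊇ FIRST(S) = {a,b}; new: +{a,b}
  S→A a b: FOLLOW(A) ⊇ FIRST(a) = {a}; new: +{a}
  S→a C: FOLLOW(C) ⊇ FOLLOW(S) ⊇ {$,a,b}; new: +{$,a,b}
  S→b B: FOLLOW(B) ⊇ FOLLOW(S) ⊇ {$,a,b}; new: +{$,a,b}
  S: {$,a,b}  A: {a}  B: {$,a,b}  C: {$,a,b}
round 2:
  B→A: FOLLOW(A) ⊇ FOLLOW(B) ⊇ {$,a,b}; new: +{$,b}
  S: {$,a,b}  A: {$,a,b}  B: {$,a,b}  C: {$,a,b}
round 3: done
  S: {$,a,b}  A: {$,a,b}  B: {$,a,b}  C: {$,a,b}

FOLLOW(A) = ["$", "a", "b"]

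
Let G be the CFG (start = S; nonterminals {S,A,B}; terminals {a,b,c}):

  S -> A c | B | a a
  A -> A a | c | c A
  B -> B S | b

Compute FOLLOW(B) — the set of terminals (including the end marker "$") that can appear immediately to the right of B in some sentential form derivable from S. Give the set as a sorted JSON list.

FIRST sets, iterate to fixpoint:
iter 1:
  A via A→c: +{c}
  B via B→b: +{b}
  S via S→A c: +{c}
  S via S→B: +{b}
  S via S→a a: +{a}
  FIRST[S]={a,b,c}  FIRST[A]={c}  FIRST[B]={b}
iter 2: done
  FIRST[S]={a,b,c}  FIRST[A]={c}  FIRST[B]={b}

FOLLOW sets:
FOLLOW(S) := {$}
[1]
  A→A a: FOLLOW(A) ⊇ FIRST(a) = {a}; new: +{a}
  B→B S: FOLLOW(B) ⊇ FIRST(S) = {a,b,c}; new: +{a,b,c}
  B→B S: FOLLOW(S) ⊇ FOLLOW(B) ⊇ {a,b,c}; new: +{a,b,c}
  S→A c: FOLLOW(A) ⊇ FIRST(c) = {c}; new: +{c}
  S→B: FOLLOW(B) ⊇ FOLLOW(S) ⊇ {$,a,b,c}; new: +{$}
  S: {$,a,b,c}  A: {a,c}  B: {$,a,b,c}
[2] — fixpoint
  S: {$,a,b,c}  A: {a,c}  B: {$,a,b,c}

FOLLOW(B) = ["$", "a", "b", "c"]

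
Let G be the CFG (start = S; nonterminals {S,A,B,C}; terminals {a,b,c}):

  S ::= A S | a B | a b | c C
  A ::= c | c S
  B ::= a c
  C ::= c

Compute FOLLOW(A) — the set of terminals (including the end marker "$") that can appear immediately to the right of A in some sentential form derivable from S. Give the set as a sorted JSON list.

Compute FIRST by fixpoint:
round 1:
  A via A→c: +{c}
  B via B→a c: +{a}
  C via C→c: +{c}
  S via S→A S: +{c}
  S via S→a B: +{a}
  FIRST(S)={a,c}  FIRST(A)={c}  FIRST(B)={a}  FIRST(C)={c}
round 2: (stable)
  FIRST(S)={a,c}  FIRST(A)={c}  FIRST(B)={a}  FIRST(C)={c}

FOLLOW iteration:
initialize: $ ∈ FOLLOW(S)
round 1:
  S→A S: FOLLOW(A) ⊇ FIRST(S) = {a,c}; new: +{a,c}
  S→a B: FOLLOW(B) ⊇ FOLLOW(S) ⊇ {$}; new: +{$}
  S→c C: FOLLOW(C) ⊇ FOLLOW(S) ⊇ {$}; new: +{$}
  S: {$}  A: {a,c}  B: {$}  C: {$}
round 2:
  A→c S: FOLLOW(S) ⊇ FOLLOW(A) ⊇ {a,c}; new: +{a,c}
  S→a B: FOLLOW(B) ⊇ FOLLOW(S) ⊇ {$,a,c}; new: +{a,c}
  S→c C: FOLLOW(C) ⊇ FOLLOW(S) ⊇ {$,a,c}; new: +{a,c}
  S: {$,a,c}  A: {a,c}  B: {$,a,c}  C: {$,a,c}
round 3: (stable)
  S: {$,a,c}  A: {a,c}  B: {$,a,c}  C: {$,a,c}

FOLLOW(A) = ["a", "c"]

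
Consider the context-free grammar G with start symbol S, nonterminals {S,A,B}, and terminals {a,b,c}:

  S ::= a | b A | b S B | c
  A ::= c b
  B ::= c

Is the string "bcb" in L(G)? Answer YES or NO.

Convert to CNF:
  S -> T1 A | T1 X2 | a | c
  A -> T0 T1
  B -> c
  T0 -> c
  T1 -> b
  X2 -> S B

CYK table (by increasing span):
  T[0,0] 'b' = {T1}  orig:{}
  T[1,1] 'c' = {B,S,T0}  orig:{B,S}
  T[2,2] 'b' = {T1}  orig:{}
  T[0,1] 'bc' = ∅
  T[1,2] 'cb' = {A}
  T[0,2] 'bcb' = {S}

S ∈ T[0,2] ⇒ YES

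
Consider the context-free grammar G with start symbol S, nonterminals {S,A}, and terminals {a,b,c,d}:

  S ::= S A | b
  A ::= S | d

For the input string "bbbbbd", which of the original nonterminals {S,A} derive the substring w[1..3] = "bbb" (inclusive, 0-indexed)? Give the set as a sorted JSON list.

Convert to CNF:
  S -> S A | b
  A -> S A | b | d

CYK fill (cells [i..j] with 1 ≤ i ≤ j ≤ 3 only):
  T[1,1] 'b' = {A,S}
  T[2,2] 'b' = {A,S}
  T[3,3] 'b' = {A,S}
  T[1,2] 'bb' = {A,S}
  T[2,3] 'bb' = {A,S}
  T[1,3] 'bbb' = {A,S}

Original NTs in T[1,3] deriving "bbb": ["A", "S"]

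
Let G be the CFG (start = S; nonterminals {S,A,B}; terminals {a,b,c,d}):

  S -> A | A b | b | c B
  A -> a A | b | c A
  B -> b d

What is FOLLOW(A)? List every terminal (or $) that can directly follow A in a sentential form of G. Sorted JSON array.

FIRST iteration:
round 1:
  A via A→a A: +{a}
  A via A→b: +{b}
  A via A→c A: +{c}
  B via B→b d: +{b}
  S via S→A: +{a,b,c}
  FIRST[S]={a,b,c}  FIRST[A]={a,b,c}  FIRST[B]={b}
round 2: (no change)
  FIRST[S]={a,b,c}  FIRST[A]={a,b,c}  FIRST[B]={b}

FOLLOW sets:
seed FOLLOW(S) with $
round 1:
  S→A: FOLLOW(A) ⊇ FOLLOW(S) ⊇ {$}; new: +{$}
  S→A b: FOLLOW(A) ⊇ FIRST(b) = {b}; new: +{b}
  S→c B: FOLLOW(B) ⊇ FOLLOW(S) ⊇ {$}; new: +{$}
  FOLLOW[S]={$}  FOLLOW[A]={$,b}  FOLLOW[B]={$}
round 2: done
  FOLLOW[S]={$}  FOLLOW[A]={$,b}  FOLLOW[B]={$}

FOLLOW(A) = ["$", "b"]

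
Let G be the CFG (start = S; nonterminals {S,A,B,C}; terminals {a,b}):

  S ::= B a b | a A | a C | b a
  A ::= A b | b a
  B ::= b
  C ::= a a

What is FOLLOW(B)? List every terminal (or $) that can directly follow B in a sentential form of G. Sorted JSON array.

FIRST iteration:
[1]
  A via A→b a: +{b}
  B via B→b: +{b}
  C via C→a a: +{a}
  S via S→B a b: +{b}
  S via S→a A: +{a}
  S: {a,b}  A: {b}  B: {b}  C: {a}
[2] (no change)
  S: {a,b}  A: {b}  B: {b}  C: {a}

FOLLOW iteration:
seed FOLLOW(S) with $
iter 1:
  A→A b: FOLLOW(A) ⊇ FIRST(b) = {b}; new: +{b}
  S→B a b: FOLLOW(B) ⊇ FIRST(a) = {a}; new: +{a}
  S→a A: FOLLOW(A) ⊇ FOLLOW(S) ⊇ {$}; new: +{$}
  S→a C: FOLLOW(C) ⊇ FOLLOW(S) ⊇ {$}; new: +{$}
  FOLLOW[S]={$}  FOLLOW[A]={$,b}  FOLLOW[B]={a}  FOLLOW[C]={$}
iter 2: (no change)
  FOLLOW[S]={$}  FOLLOW[A]={$,b}  FOLLOW[B]={a}  FOLLOW[C]={$}

FOLLOW(B) = ["a"]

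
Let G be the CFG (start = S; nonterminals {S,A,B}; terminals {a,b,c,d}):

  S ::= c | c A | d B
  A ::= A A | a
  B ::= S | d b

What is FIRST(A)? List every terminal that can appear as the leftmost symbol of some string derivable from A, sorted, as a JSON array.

FIRST iteration:
iter 1:
  A via A→a: +{a}
  B via B→d b: +{d}
  S via S→c: +{c}
  S via S→d B: +{d}
  FIRST[S]={c,d}  FIRST[A]={a}  FIRST[B]={d}
iter 2:
  B via B→S: +{c}
  FIRST[S]={c,d}  FIRST[A]={a}  FIRST[B]={c,d}
iter 3: (stable)
  FIRST[S]={c,d}  FIRST[A]={a}  FIRST[B]={c,d}

FIRST(A) = ["a"]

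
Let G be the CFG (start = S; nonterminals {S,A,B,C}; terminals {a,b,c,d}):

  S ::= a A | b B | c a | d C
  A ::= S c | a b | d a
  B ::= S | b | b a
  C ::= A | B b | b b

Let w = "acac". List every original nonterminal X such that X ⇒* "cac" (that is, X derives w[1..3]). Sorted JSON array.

CNF form of G:
  S -> T0 T1 | T1 A | T2 B | T3 C
  A -> S T0 | T1 T2 | T3 T1
  B -> T0 T1 | T1 A | T2 B | T2 T1 | T3 C | b
  C -> B T2 | S T0 | T1 T2 | T2 T2 | T3 T1
  T0 -> c
  T1 -> a
  T2 -> b
  T3 -> d

CYK table (by increasing span), restricted to cells inside w[1..3]:
  T[1,1] 'c' = {T0}  orig:{}
  T[2,2] 'a' = {T1}  orig:{}
  T[3,3] 'c' = {T0}  orig:{}
  T[1,2] 'ca' = {B,S}
  T[2,3] 'ac' = ∅
  T[1,3] 'cac' = {A,C}

Original NTs in T[1,3] deriving "cac": ["A", "C"]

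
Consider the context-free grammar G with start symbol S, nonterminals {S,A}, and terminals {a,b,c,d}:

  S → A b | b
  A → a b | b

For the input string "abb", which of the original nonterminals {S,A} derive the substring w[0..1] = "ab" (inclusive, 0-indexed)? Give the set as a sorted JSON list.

Convert to CNF:
  S -> A T1 | b
  A -> T0 T1 | b
  T0 -> a
  T1 -> b

CYK fill, restricted to cells inside w[0..1]:
  [0..0]={T0}  "a"  orig:{}
  [1..1]={A,S,T1}  "b"  orig:{A,S}
  [0..1]={A}  "ab"

Original NTs in T[0,1] deriving "ab": ["A"]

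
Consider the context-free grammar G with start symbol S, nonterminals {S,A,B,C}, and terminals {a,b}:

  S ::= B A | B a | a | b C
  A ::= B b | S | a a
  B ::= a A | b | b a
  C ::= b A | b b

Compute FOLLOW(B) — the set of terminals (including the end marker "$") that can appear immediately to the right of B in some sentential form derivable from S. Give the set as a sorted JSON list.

FIRST sets, iterate to fixpoint:
round 1:
  A via A→a a: +{a}
  B via B→a A: +{a}
  B via B→b: +{b}
  C via C→b A: +{b}
  S via S→B A: +{a,b}
  FIRST[S]={a,b}  FIRST[A]={a}  FIRST[B]={a,b}  FIRST[C]={b}
round 2:
  A via A→B b: +{b}
  FIRST[S]={a,b}  FIRST[A]={a,b}  FIRST[B]={a,b}  FIRST[C]={b}
round 3: (stable)
  FIRST[S]={a,b}  FIRST[A]={a,b}  FIRST[B]={a,b}  FIRST[C]={b}

FOLLOW iteration:
initialize: $ ∈ FOLLOW(S)
[1]
  A→B b: FOLLOW(B) ⊇ FIRST(b) = {b}; new: +{b}
  B→a A: FOLLOW(A) ⊇ FOLLOW(B) ⊇ {b}; new: +{b}
  S→B A: FOLLOW(B) ⊇ FIRST(A) = {a,b}; new: +{a}
  S→B A: FOLLOW(A) ⊇ FOLLOW(S) ⊇ {$}; new: +{$}
  S→b C: FOLLOW(C) ⊇ FOLLOW(S) ⊇ {$}; new: +{$}
  FOLLOW(S)={$}  FOLLOW(A)={$,b}  FOLLOW(B)={a,b}  FOLLOW(C)={$}
[2]
  A→S: FOLLOW(S) ⊇ FOLLOW(A) ⊇ {$,b}; new: +{b}
  B→a A: FOLLOW(A) ⊇ FOLLOW(B) ⊇ {a,b}; new: +{a}
  S→b C: FOLLOW(C) ⊇ FOLLOW(S) ⊇ {$,b}; new: +{b}
  FOLLOW(S)={$,b}  FOLLOW(A)={$,a,b}  FOLLOW(B)={a,b}  FOLLOW(C)={$,b}
[3]
  A→S: FOLLOW(S) ⊇ FOLLOW(A) ⊇ {$,a,b}; new: +{a}
  S→b C: FOLLOW(C) ⊇ FOLLOW(S) ⊇ {$,a,b}; new: +{a}
  FOLLOW(S)={$,a,b}  FOLLOW(A)={$,a,b}  FOLLOW(B)={a,b}  FOLLOW(C)={$,a,b}
[4] done
  FOLLOW(S)={$,a,b}  FOLLOW(A)={$,a,b}  FOLLOW(B)={a,b}  FOLLOW(C)={$,a,b}

FOLLOW(B) = ["a", "b"]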